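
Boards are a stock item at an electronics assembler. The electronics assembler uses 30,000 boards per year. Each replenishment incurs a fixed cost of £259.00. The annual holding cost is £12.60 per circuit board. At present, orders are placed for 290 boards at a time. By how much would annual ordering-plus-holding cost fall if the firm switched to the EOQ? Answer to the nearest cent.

EOQ = √(2DS/H) = √(2 × 30,000 × 259 / 12.6) ≈ 1110.56.
Cost at Q* = (D/Q*)S + (Q*/2)H = √(2DSH) ≈ £13,993.00.
Cost at Q = 290: (30,000/290)×259 + (290/2)×12.6 = £26,793.10 + £1,827.00 = £28,620.10.
Excess = £28,620.10 − £13,993.00 = £14,627.11.

Extra cost ≈ £14,627.11 per year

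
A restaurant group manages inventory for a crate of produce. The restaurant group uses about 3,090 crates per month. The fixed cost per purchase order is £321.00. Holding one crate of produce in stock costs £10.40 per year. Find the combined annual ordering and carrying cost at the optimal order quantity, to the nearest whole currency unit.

TC* ≈ £15,735

Annual demand D = 3,090 × 12 = 37,080.
The optimal lot size = √(2DS/H) = √(2 × 37,080 × 321 / 10.4) ≈ 1512.94.
At the optimum the two cost components are equal, so total cost = 2·(Q*/2)H = Q*·H.
Minimum total = √(2DSH) = √(2 × 37,080 × 321 × 10.4) ≈ 15734.540.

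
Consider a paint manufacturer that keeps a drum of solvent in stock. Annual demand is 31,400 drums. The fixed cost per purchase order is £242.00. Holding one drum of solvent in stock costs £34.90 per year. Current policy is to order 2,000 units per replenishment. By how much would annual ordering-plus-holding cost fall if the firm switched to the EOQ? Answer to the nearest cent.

EOQ = √(2DS/H) = √(2 × 31,400 × 242 / 34.9) ≈ 659.89.
Cost at Q* = (D/Q*)S + (Q*/2)H = √(2DSH) ≈ £23,030.33.
Cost at Q = 2,000: (31,400/2,000)×242 + (2,000/2)×34.9 = £3,799.40 + £34,900.00 = £38,699.40.
Excess = £38,699.40 − £23,030.33 = £15,669.07.

Extra cost ≈ £15,669.07 per year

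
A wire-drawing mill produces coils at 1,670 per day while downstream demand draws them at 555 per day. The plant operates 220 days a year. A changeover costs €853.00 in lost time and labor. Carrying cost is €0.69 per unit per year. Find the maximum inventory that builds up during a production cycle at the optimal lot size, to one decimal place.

Annual demand D = 555 × 220 = 122,100.
Production build-up factor (1 − d/p) = 1 − 555/1,670 = 0.6677.
Q* = √(2DS / (H(1 − d/p))) = √(2 × 122,100 × 853 / (0.69 × 0.6677)).
= √(208,302,600 / 0.4607) ≈ 21263.933.
Maximum inventory = Q*(1 − d/p) = 21263.933 × 0.6677 ≈ 14197.177.

I_max ≈ 14,197.2 coils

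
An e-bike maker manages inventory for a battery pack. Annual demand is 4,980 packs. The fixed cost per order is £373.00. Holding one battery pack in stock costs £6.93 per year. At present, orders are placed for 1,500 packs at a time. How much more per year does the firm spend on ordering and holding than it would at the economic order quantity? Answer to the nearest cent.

Extra cost ≈ £1,361.86 per year

EOQ = √(2DS/H) = √(2 × 4,980 × 373 / 6.93) ≈ 732.18.
Cost at Q* = (D/Q*)S + (Q*/2)H = √(2DSH) ≈ £5,074.00.
Cost at Q = 1,500: (4,980/1,500)×373 + (1,500/2)×6.93 = £1,238.36 + £5,197.50 = £6,435.86.
Excess = £6,435.86 − £5,074.00 = £1,361.86.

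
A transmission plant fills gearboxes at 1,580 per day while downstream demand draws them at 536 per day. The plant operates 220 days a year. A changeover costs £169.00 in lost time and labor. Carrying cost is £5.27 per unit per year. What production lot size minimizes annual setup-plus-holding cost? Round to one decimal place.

Q* ≈ 3,383.2 gearboxes

Annual demand D = 536 × 220 = 117,920.
Production build-up factor (1 − d/p) = 1 − 536/1,580 = 0.6608.
Q* = √(2DS / (H(1 − d/p))) = √(2 × 117,920 × 169 / (5.27 × 0.6608)).
= √(39,856,960 / 3.4822) ≈ 3383.180.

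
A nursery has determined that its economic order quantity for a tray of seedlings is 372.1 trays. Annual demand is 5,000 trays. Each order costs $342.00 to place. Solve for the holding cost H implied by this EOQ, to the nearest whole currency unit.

H ≈ $25

Squaring Q* = √(2DS/H) gives Q*² = 2DS/H.
From Q* = √(2DS/H): H = 2DS / Q*² = 2 × 5,000 × 342 / 372.1² = 24.7006.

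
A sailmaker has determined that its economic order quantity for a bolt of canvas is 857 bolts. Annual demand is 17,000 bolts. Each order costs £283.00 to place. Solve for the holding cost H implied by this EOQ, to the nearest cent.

Invert the EOQ relation Q*² = 2DS/H.
From Q* = √(2DS/H): H = 2DS / Q*² = 2 × 17,000 × 283 / 857² = 13.1010.

H ≈ £13.10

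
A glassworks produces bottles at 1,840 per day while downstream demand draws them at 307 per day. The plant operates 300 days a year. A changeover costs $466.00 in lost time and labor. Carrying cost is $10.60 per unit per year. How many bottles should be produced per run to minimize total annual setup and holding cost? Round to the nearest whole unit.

Q* ≈ 3,118 bottles

Annual demand D = 307 × 300 = 92,100.
Production build-up factor (1 − d/p) = 1 − 307/1,840 = 0.8332.
Q* = √(2DS / (H(1 − d/p))) = √(2 × 92,100 × 466 / (10.6 × 0.8332)).
= √(85,837,200 / 8.8314) ≈ 3117.616.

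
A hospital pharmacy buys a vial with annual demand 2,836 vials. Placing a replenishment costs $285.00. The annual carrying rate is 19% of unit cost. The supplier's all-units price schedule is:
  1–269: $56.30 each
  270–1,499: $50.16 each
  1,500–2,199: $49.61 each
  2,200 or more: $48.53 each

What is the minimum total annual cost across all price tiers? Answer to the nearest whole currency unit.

Holding cost per unit per year at price C is H = 0.19·C.
Candidates are each tier's EOQ (if it falls in that tier) and each price-break quantity.
Tier 1 ($56.30): EOQ = 388.7 exceeds tier's upper bound 269, so this tier is dominated.
EOQ at $50.16 = 411.8 (feasible in tier 2): TC = 2,836×$50.16 + (2,836/411.8)×285 + (411.8/2)×0.19×$50.16 = $146,178.82.
EOQ at $49.61 = 414.1 < 1500, so use break Q=1500: TC = 2,836×$49.61 + (2,836/1500.0)×285 + (1500.0/2)×0.19×$49.61 = $148,302.22.
EOQ at $48.53 = 418.7 < 2200, so use break Q=2200: TC = 2,836×$48.53 + (2,836/2200.0)×285 + (2200.0/2)×0.19×$48.53 = $148,141.24.
Lowest total cost among the candidates is at Q = 411.8.

TC* ≈ $146,179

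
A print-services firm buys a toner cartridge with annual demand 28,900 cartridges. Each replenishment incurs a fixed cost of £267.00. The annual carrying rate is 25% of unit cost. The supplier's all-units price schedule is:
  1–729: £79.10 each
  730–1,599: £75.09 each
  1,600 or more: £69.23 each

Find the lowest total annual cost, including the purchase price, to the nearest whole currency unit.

Holding cost per unit per year at price C is H = 0.25·C.
For each price level, check whether its EOQ is feasible; otherwise the best quantity at that price is the breakpoint.
Tier 1 (£79.10): EOQ = 883.4 exceeds tier's upper bound 729, so this tier is dominated.
EOQ at £75.09 = 906.7 (feasible in tier 2): TC = 28,900×£75.09 + (28,900/906.7)×267 + (906.7/2)×0.25×£75.09 = £2,187,121.82.
EOQ at £69.23 = 944.3 < 1600, so use break Q=1600: TC = 28,900×£69.23 + (28,900/1600.0)×267 + (1600.0/2)×0.25×£69.23 = £2,019,415.69.
Lowest total cost among the candidates is at Q = 1600.0.

TC* ≈ £2,019,416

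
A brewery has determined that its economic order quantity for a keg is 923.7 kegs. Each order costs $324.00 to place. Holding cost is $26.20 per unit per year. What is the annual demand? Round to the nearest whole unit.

D ≈ 34,498 kegs per year

Squaring Q* = √(2DS/H) gives Q*² = 2DS/H.
From Q* = √(2DS/H): D = Q*²H / (2S) = 923.7² × 26.2 / (2 × 324) = 34497.544.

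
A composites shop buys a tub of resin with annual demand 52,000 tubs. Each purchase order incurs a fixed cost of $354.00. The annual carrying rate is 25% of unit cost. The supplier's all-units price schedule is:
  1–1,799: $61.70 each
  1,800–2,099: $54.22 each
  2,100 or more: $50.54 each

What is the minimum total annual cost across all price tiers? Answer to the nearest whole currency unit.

TC* ≈ $2,650,112

Holding cost per unit per year at price C is H = 0.25·C.
Evaluate total cost at each tier's feasible EOQ or, if the EOQ is below the tier, at the tier's minimum quantity.
EOQ at $61.70 = 1544.9 (feasible in tier 1): TC = 52,000×$61.70 + (52,000/1544.9)×354 + (1544.9/2)×0.25×$61.70 = $3,232,230.38.
EOQ at $54.22 = 1648.0 < 1800, so use break Q=1800: TC = 52,000×$54.22 + (52,000/1800.0)×354 + (1800.0/2)×0.25×$54.22 = $2,841,866.17.
EOQ at $50.54 = 1707.0 < 2100, so use break Q=2100: TC = 52,000×$50.54 + (52,000/2100.0)×354 + (2100.0/2)×0.25×$50.54 = $2,650,112.46.
Lowest total cost among the candidates is at Q = 2100.0.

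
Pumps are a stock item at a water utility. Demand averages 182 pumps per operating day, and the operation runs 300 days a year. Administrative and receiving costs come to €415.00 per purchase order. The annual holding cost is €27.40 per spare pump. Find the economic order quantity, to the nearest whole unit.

Annual demand D = 182 × 300 = 54,600.
EOQ = √(2DS / H) = √(2 × 54,600 × 415 / 27.4).
= √(45,318,000 / 27.4) = √1,653,941.6058 ≈ 1286.057.

Q* ≈ 1,286 pumps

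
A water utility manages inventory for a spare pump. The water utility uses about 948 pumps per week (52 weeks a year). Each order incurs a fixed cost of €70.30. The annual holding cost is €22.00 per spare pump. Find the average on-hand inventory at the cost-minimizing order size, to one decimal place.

Average inventory ≈ 280.6 pumps

Annual demand D = 948 × 52 = 49,296.
The optimal lot size = √(2DS/H) = √(2 × 49,296 × 70.3 / 22) ≈ 561.29.
Average inventory = Q*/2 ≈ 561.29 / 2 = 280.645.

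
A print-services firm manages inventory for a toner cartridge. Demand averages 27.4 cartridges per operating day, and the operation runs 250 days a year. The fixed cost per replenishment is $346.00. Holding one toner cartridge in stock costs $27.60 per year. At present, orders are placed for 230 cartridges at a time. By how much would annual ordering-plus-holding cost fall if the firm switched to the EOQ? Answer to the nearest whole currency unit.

Annual demand D = 27.4 × 250 = 6,850.
EOQ = √(2DS/H) = √(2 × 6,850 × 346 / 27.6) ≈ 414.42.
Cost at Q* = (D/Q*)S + (Q*/2)H = √(2DSH) ≈ $11,438.07.
Cost at Q = 230: (6,850/230)×346 + (230/2)×27.6 = $10,304.78 + $3,174.00 = $13,478.78.
Excess = $13,478.78 − $11,438.07 = $2,040.71.

Extra cost ≈ $2,041 per year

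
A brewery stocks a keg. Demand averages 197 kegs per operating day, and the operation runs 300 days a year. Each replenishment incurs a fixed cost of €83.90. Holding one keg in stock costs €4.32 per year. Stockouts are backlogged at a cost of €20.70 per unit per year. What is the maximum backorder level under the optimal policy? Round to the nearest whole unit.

Annual demand D = 197 × 300 = 59,100.
With planned backorders, Q* = √(2DS/H) · √((H+B)/B).
√(2DS/H) = √(2 × 59,100 × 83.9 / 4.32) = 1515.123.
√((H+B)/B) = √((4.32+20.7)/20.7) = 1.0994.
Q* ≈ 1665.737.
S* = Q* · H/(H+B) = 1665.737 × 4.32/25.02 ≈ 287.609.

S* ≈ 288 kegs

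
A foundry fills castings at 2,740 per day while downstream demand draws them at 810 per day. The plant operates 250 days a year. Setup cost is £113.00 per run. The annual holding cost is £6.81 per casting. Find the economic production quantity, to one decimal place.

Annual demand D = 810 × 250 = 202,500.
Production build-up factor (1 − d/p) = 1 − 810/2,740 = 0.7044.
Q* = √(2DS / (H(1 − d/p))) = √(2 × 202,500 × 113 / (6.81 × 0.7044)).
= √(45,765,000 / 4.7968) ≈ 3088.800.

Q* ≈ 3,088.8 castings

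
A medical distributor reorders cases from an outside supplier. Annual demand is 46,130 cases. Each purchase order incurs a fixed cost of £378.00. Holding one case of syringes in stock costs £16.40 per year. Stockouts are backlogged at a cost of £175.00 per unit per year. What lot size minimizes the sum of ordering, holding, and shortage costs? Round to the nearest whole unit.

With planned backorders, Q* = √(2DS/H) · √((H+B)/B).
√(2DS/H) = √(2 × 46,130 × 378 / 16.4) = 1458.246.
√((H+B)/B) = √((16.4+175)/175) = 1.0458.
Q* ≈ 1525.045.

Q* ≈ 1,525 cases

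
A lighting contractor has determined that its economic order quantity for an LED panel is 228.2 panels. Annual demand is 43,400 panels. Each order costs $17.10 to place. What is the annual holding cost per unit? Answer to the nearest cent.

Invert the EOQ relation Q*² = 2DS/H.
From Q* = √(2DS/H): H = 2DS / Q*² = 2 × 43,400 × 17.1 / 228.2² = 28.5026.

H ≈ $28.50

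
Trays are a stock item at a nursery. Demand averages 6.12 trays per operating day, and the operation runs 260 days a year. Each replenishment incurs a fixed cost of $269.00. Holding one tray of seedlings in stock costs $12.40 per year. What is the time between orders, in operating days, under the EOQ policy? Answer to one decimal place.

T ≈ 42.9 days

Annual demand D = 6.12 × 260 = 1,591.2.
EOQ = √(2DS/H) = √(2 × 1,591.2 × 269 / 12.4) ≈ 262.75.
Cycle time = Q*/D × 260 = 262.75 / 1,591.2 × 260 ≈ 42.933 days.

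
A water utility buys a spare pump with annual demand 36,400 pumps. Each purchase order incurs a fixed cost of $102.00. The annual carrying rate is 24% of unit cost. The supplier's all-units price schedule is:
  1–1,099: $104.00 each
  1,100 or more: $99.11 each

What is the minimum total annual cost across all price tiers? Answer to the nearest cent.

TC* ≈ $3,624,061.79

Holding cost per unit per year at price C is H = 0.24·C.
Evaluate total cost at each tier's feasible EOQ or, if the EOQ is below the tier, at the tier's minimum quantity.
EOQ at $104.00 = 545.4 (feasible in tier 1): TC = 36,400×$104.00 + (36,400/545.4)×102 + (545.4/2)×0.24×$104.00 = $3,799,214.07.
EOQ at $99.11 = 558.7 < 1100, so use break Q=1100: TC = 36,400×$99.11 + (36,400/1100.0)×102 + (1100.0/2)×0.24×$99.11 = $3,624,061.79.
Lowest total cost among the candidates is at Q = 1100.0.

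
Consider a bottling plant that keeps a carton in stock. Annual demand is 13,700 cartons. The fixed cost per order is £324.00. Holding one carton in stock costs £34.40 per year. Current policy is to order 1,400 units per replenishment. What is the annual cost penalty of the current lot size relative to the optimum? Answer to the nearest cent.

Extra cost ≈ £9,775.18 per year

EOQ = √(2DS/H) = √(2 × 13,700 × 324 / 34.4) ≈ 508.01.
Cost at Q* = (D/Q*)S + (Q*/2)H = √(2DSH) ≈ £17,475.40.
Cost at Q = 1,400: (13,700/1,400)×324 + (1,400/2)×34.4 = £3,170.57 + £24,080.00 = £27,250.57.
Excess = £27,250.57 − £17,475.40 = £9,775.18.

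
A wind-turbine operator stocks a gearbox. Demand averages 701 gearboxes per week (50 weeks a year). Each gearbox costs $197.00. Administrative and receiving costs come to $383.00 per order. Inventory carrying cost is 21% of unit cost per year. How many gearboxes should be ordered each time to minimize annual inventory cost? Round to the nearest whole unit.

Q* ≈ 806 gearboxes

Annual demand D = 701 × 50 = 35,050.
Holding cost H = 0.21 × $197.00 = $41.3700 per unit per year.
EOQ = √(2DS / H) = √(2 × 35,050 × 383 / 41.37).
= √(26,848,300 / 41.37) = √648,979.9372 ≈ 805.593.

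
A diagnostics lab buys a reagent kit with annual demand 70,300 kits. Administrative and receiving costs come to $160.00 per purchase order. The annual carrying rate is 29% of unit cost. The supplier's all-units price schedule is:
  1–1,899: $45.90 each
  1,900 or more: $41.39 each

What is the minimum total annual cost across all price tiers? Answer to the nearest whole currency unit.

TC* ≈ $2,927,040

Holding cost per unit per year at price C is H = 0.29·C.
Candidates are each tier's EOQ (if it falls in that tier) and each price-break quantity.
EOQ at $45.90 = 1300.0 (feasible in tier 1): TC = 70,300×$45.90 + (70,300/1300.0)×160 + (1300.0/2)×0.29×$45.90 = $3,244,074.46.
EOQ at $41.39 = 1369.0 < 1900, so use break Q=1900: TC = 70,300×$41.39 + (70,300/1900.0)×160 + (1900.0/2)×0.29×$41.39 = $2,927,039.94.
Lowest total cost among the candidates is at Q = 1900.0.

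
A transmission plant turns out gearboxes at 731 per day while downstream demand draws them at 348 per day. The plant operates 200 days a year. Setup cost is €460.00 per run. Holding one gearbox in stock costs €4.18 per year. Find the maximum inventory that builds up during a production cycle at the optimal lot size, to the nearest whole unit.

I_max ≈ 2,833 gearboxes

Annual demand D = 348 × 200 = 69,600.
Production build-up factor (1 − d/p) = 1 − 348/731 = 0.5239.
Q* = √(2DS / (H(1 − d/p))) = √(2 × 69,600 × 460 / (4.18 × 0.5239)).
= √(64,032,000 / 2.1901) ≈ 5407.166.
Maximum inventory = Q*(1 − d/p) = 5407.166 × 0.5239 ≈ 2833.029.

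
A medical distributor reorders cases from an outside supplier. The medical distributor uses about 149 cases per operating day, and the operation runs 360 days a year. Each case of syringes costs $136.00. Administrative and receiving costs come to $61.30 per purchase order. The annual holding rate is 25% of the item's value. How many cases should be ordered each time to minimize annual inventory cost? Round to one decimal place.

Q* ≈ 439.8 cases

Annual demand D = 149 × 360 = 53,640.
Holding cost H = 0.25 × $136.00 = $34.0000 per unit per year.
EOQ = √(2DS / H) = √(2 × 53,640 × 61.3 / 34).
= √(6,576,264 / 34) = √193,419.5294 ≈ 439.795.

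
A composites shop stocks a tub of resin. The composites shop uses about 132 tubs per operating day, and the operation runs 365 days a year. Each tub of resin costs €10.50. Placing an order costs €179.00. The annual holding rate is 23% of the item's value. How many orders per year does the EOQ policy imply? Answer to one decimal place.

Annual demand D = 132 × 365 = 48,180.
Holding cost H = 0.23 × €10.50 = €2.4150 per unit per year.
The optimal lot size = √(2DS/H) = √(2 × 48,180 × 179 / 2.415) ≈ 2672.49.
Orders per year = D / Q* = 48,180 / 2672.49 ≈ 18.028.

N ≈ 18.0 orders per year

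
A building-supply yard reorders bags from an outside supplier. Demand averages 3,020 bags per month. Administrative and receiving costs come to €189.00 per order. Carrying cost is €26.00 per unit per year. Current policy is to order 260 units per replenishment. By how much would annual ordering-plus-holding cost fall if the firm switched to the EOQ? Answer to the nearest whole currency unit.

Extra cost ≈ €10,851 per year

Annual demand D = 3,020 × 12 = 36,240.
EOQ = √(2DS/H) = √(2 × 36,240 × 189 / 26) ≈ 725.86.
Cost at Q* = (D/Q*)S + (Q*/2)H = √(2DSH) ≈ €18,872.38.
Cost at Q = 260: (36,240/260)×189 + (260/2)×26 = €26,343.69 + €3,380.00 = €29,723.69.
Excess = €29,723.69 − €18,872.38 = €10,851.31.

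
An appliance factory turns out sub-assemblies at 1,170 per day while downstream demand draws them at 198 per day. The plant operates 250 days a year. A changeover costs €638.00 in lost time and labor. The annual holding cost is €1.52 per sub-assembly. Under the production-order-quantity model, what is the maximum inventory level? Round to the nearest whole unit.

I_max ≈ 5,876 sub-assemblies

Annual demand D = 198 × 250 = 49,500.
Production build-up factor (1 − d/p) = 1 − 198/1,170 = 0.8308.
Q* = √(2DS / (H(1 − d/p))) = √(2 × 49,500 × 638 / (1.52 × 0.8308)).
= √(63,162,000 / 1.2628) ≈ 7072.386.
Maximum inventory = Q*(1 − d/p) = 7072.386 × 0.8308 ≈ 5875.520.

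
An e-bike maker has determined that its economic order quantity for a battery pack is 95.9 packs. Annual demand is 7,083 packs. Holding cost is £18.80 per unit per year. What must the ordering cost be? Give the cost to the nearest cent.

S ≈ £12.21

Squaring Q* = √(2DS/H) gives Q*² = 2DS/H.
From Q* = √(2DS/H): S = Q*²H / (2D) = 95.9² × 18.8 / (2 × 7,083) = 12.2053.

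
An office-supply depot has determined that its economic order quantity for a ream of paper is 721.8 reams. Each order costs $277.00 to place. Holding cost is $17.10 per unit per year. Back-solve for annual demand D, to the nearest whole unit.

Invert the EOQ relation Q*² = 2DS/H.
From Q* = √(2DS/H): D = Q*²H / (2S) = 721.8² × 17.1 / (2 × 277) = 16081.261.

D ≈ 16,081 reams per year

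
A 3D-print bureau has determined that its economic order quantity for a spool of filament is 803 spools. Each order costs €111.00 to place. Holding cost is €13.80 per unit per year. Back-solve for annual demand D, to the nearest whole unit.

The basic EOQ model gives Q* = √(2DS/H); rearrange for the unknown.
From Q* = √(2DS/H): D = Q*²H / (2S) = 803² × 13.8 / (2 × 111) = 40082.722.

D ≈ 40,083 spools per year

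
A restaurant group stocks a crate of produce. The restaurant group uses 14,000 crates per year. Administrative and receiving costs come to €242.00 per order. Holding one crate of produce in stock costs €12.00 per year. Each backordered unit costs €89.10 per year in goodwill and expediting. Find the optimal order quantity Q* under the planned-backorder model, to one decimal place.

With planned backorders, Q* = √(2DS/H) · √((H+B)/B).
√(2DS/H) = √(2 × 14,000 × 242 / 12) = 751.443.
√((H+B)/B) = √((12+89.1)/89.1) = 1.0652.
Q* ≈ 800.447.

Q* ≈ 800.4 crates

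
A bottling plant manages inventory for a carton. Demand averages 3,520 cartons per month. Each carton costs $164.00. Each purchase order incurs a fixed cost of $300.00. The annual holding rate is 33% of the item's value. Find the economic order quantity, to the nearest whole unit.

Annual demand D = 3,520 × 12 = 42,240.
Holding cost H = 0.33 × $164.00 = $54.1200 per unit per year.
EOQ = √(2DS / H) = √(2 × 42,240 × 300 / 54.12).
= √(25,344,000 / 54.12) = √468,292.6829 ≈ 684.319.

Q* ≈ 684 cartons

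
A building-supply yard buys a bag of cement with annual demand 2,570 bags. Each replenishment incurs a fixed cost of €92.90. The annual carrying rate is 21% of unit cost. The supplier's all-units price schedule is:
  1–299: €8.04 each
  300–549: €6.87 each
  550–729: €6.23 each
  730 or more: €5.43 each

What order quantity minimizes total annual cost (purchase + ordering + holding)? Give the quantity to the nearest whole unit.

Holding cost per unit per year at price C is H = 0.21·C.
Evaluate total cost at each tier's feasible EOQ or, if the EOQ is below the tier, at the tier's minimum quantity.
Tier 1 (€8.04): EOQ = 531.8 exceeds tier's upper bound 299, so this tier is dominated.
Tier 2 (€6.87): EOQ = 575.3 exceeds tier's upper bound 549, so this tier is dominated.
EOQ at €6.23 = 604.1 (feasible in tier 3): TC = 2,570×€6.23 + (2,570/604.1)×92.9 + (604.1/2)×0.21×€6.23 = €16,801.49.
EOQ at €5.43 = 647.1 < 730, so use break Q=730: TC = 2,570×€5.43 + (2,570/730.0)×92.9 + (730.0/2)×0.21×€5.43 = €14,698.37.
Lowest total cost is €14,698.37 at Q = 730.0.

Q* ≈ 730 bags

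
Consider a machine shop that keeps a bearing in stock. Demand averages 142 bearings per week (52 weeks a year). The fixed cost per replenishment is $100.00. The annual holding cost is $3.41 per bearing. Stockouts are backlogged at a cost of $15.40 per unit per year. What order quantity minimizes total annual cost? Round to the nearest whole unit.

Q* ≈ 727 bearings

Annual demand D = 142 × 52 = 7,384.
With planned backorders, Q* = √(2DS/H) · √((H+B)/B).
√(2DS/H) = √(2 × 7,384 × 100 / 3.41) = 658.088.
√((H+B)/B) = √((3.41+15.4)/15.4) = 1.1052.
Q* ≈ 727.307.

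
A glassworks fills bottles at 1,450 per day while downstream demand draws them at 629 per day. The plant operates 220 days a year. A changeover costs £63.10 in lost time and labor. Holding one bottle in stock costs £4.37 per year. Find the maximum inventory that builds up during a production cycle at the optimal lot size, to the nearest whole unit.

I_max ≈ 1,504 bottles

Annual demand D = 629 × 220 = 138,380.
Production build-up factor (1 − d/p) = 1 − 629/1,450 = 0.5662.
Q* = √(2DS / (H(1 − d/p))) = √(2 × 138,380 × 63.1 / (4.37 × 0.5662)).
= √(17,463,556 / 2.4743) ≈ 2656.673.
Maximum inventory = Q*(1 − d/p) = 2656.673 × 0.5662 ≈ 1504.226.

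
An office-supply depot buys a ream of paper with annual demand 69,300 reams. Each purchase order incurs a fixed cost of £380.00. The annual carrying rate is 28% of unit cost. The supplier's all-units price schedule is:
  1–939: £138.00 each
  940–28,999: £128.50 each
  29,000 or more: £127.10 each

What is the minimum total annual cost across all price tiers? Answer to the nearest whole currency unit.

Holding cost per unit per year at price C is H = 0.28·C.
For each price level, check whether its EOQ is feasible; otherwise the best quantity at that price is the breakpoint.
Tier 1 (£138.00): EOQ = 1167.5 exceeds tier's upper bound 939, so this tier is dominated.
EOQ at £128.50 = 1209.9 (feasible in tier 2): TC = 69,300×£128.50 + (69,300/1209.9)×380 + (1209.9/2)×0.28×£128.50 = £8,948,581.54.
EOQ at £127.10 = 1216.5 < 29000, so use break Q=29000: TC = 69,300×£127.10 + (69,300/29000.0)×380 + (29000.0/2)×0.28×£127.10 = £9,324,964.07.
Lowest total cost among the candidates is at Q = 1209.9.

TC* ≈ £8,948,582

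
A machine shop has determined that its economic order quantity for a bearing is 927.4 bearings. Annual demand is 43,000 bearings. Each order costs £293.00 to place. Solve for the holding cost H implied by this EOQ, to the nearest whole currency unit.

H ≈ £29

The basic EOQ model gives Q* = √(2DS/H); rearrange for the unknown.
From Q* = √(2DS/H): H = 2DS / Q*² = 2 × 43,000 × 293 / 927.4² = 29.2976.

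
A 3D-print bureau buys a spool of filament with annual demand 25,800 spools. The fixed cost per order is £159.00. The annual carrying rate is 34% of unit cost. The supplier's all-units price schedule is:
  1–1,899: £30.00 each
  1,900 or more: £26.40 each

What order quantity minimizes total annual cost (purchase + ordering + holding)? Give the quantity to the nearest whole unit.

Holding cost per unit per year at price C is H = 0.34·C.
For each price level, check whether its EOQ is feasible; otherwise the best quantity at that price is the breakpoint.
EOQ at £30.00 = 896.9 (feasible in tier 1): TC = 25,800×£30.00 + (25,800/896.9)×159 + (896.9/2)×0.34×£30.00 = £783,147.94.
EOQ at £26.40 = 956.1 < 1900, so use break Q=1900: TC = 25,800×£26.40 + (25,800/1900.0)×159 + (1900.0/2)×0.34×£26.40 = £691,806.25.
Lowest total cost is £691,806.25 at Q = 1900.0.

Q* ≈ 1,900 spools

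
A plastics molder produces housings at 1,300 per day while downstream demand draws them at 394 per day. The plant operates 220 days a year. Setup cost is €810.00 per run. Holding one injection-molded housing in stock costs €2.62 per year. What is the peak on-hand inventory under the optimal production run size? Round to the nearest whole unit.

I_max ≈ 6,112 housings

Annual demand D = 394 × 220 = 86,680.
Production build-up factor (1 − d/p) = 1 − 394/1,300 = 0.6969.
Q* = √(2DS / (H(1 − d/p))) = √(2 × 86,680 × 810 / (2.62 × 0.6969)).
= √(140,421,600 / 1.8259) ≈ 8769.481.
Maximum inventory = Q*(1 − d/p) = 8769.481 × 0.6969 ≈ 6111.654.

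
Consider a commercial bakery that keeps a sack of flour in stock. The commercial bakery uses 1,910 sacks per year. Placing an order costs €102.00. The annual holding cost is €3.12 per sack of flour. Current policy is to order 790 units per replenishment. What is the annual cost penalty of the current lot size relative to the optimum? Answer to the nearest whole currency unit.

EOQ = √(2DS/H) = √(2 × 1,910 × 102 / 3.12) ≈ 353.39.
Cost at Q* = (D/Q*)S + (Q*/2)H = √(2DSH) ≈ €1,102.58.
Cost at Q = 790: (1,910/790)×102 + (790/2)×3.12 = €246.61 + €1,232.40 = €1,479.01.
Excess = €1,479.01 − €1,102.58 = €376.43.

Extra cost ≈ €376 per year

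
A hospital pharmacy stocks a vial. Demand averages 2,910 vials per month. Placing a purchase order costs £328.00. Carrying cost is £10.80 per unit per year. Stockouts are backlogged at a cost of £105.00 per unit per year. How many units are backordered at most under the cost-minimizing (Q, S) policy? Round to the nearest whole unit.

Annual demand D = 2,910 × 12 = 34,920.
With planned backorders, Q* = √(2DS/H) · √((H+B)/B).
√(2DS/H) = √(2 × 34,920 × 328 / 10.8) = 1456.388.
√((H+B)/B) = √((10.8+105)/105) = 1.0502.
Q* ≈ 1529.455.
S* = Q* · H/(H+B) = 1529.455 × 10.8/115.8 ≈ 142.643.

S* ≈ 143 vials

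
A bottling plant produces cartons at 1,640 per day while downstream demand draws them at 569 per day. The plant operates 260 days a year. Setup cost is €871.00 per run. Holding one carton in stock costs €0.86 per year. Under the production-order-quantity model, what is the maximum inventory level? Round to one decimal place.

Annual demand D = 569 × 260 = 147,940.
Production build-up factor (1 − d/p) = 1 − 569/1,640 = 0.6530.
Q* = √(2DS / (H(1 − d/p))) = √(2 × 147,940 × 871 / (0.86 × 0.6530)).
= √(257,711,480 / 0.5616) ≈ 21421.252.
Maximum inventory = Q*(1 − d/p) = 21421.252 × 0.6530 ≈ 13989.122.

I_max ≈ 13,989.1 cartons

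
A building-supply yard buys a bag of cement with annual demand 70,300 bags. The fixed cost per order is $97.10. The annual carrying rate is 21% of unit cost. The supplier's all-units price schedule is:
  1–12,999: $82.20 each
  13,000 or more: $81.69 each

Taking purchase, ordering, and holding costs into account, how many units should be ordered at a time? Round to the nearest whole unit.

Q* ≈ 889 bags

Holding cost per unit per year at price C is H = 0.21·C.
Evaluate total cost at each tier's feasible EOQ or, if the EOQ is below the tier, at the tier's minimum quantity.
EOQ at $82.20 = 889.3 (feasible in tier 1): TC = 70,300×$82.20 + (70,300/889.3)×97.1 + (889.3/2)×0.21×$82.20 = $5,794,011.39.
EOQ at $81.69 = 892.1 < 13000, so use break Q=13000: TC = 70,300×$81.69 + (70,300/13000.0)×97.1 + (13000.0/2)×0.21×$81.69 = $5,854,838.94.
Lowest total cost is $5,794,011.39 at Q = 889.3.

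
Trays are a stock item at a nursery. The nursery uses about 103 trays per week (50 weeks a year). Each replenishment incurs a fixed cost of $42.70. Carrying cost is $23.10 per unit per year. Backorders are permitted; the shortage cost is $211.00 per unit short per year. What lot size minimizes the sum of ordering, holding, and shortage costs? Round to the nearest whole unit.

Annual demand D = 103 × 50 = 5,150.
With planned backorders, Q* = √(2DS/H) · √((H+B)/B).
√(2DS/H) = √(2 × 5,150 × 42.7 / 23.1) = 137.983.
√((H+B)/B) = √((23.1+211)/211) = 1.0533.
Q* ≈ 145.340.

Q* ≈ 145 trays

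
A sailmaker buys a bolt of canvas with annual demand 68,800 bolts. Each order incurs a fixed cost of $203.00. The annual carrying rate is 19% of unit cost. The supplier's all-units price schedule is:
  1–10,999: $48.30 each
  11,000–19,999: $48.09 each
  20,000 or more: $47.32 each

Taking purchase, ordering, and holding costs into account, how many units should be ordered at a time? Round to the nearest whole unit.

Q* ≈ 1,745 bolts

Holding cost per unit per year at price C is H = 0.19·C.
Candidates are each tier's EOQ (if it falls in that tier) and each price-break quantity.
EOQ at $48.30 = 1744.6 (feasible in tier 1): TC = 68,800×$48.30 + (68,800/1744.6)×203 + (1744.6/2)×0.19×$48.30 = $3,339,050.60.
EOQ at $48.09 = 1748.4 < 11000, so use break Q=11000: TC = 68,800×$48.09 + (68,800/11000.0)×203 + (11000.0/2)×0.19×$48.09 = $3,360,115.72.
EOQ at $47.32 = 1762.6 < 20000, so use break Q=20000: TC = 68,800×$47.32 + (68,800/20000.0)×203 + (20000.0/2)×0.19×$47.32 = $3,346,222.32.
Lowest total cost is $3,339,050.60 at Q = 1744.6.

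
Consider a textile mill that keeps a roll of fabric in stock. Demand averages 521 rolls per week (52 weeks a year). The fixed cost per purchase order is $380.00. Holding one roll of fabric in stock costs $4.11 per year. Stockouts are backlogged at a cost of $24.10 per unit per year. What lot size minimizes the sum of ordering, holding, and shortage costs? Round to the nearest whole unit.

Annual demand D = 521 × 52 = 27,092.
With planned backorders, Q* = √(2DS/H) · √((H+B)/B).
√(2DS/H) = √(2 × 27,092 × 380 / 4.11) = 2238.239.
√((H+B)/B) = √((4.11+24.1)/24.1) = 1.0819.
Q* ≈ 2421.583.

Q* ≈ 2,422 rolls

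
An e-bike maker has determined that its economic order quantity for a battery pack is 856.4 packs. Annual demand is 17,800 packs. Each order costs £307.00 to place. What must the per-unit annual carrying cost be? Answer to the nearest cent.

Squaring Q* = √(2DS/H) gives Q*² = 2DS/H.
From Q* = √(2DS/H): H = 2DS / Q*² = 2 × 17,800 × 307 / 856.4² = 14.9017.

H ≈ £14.90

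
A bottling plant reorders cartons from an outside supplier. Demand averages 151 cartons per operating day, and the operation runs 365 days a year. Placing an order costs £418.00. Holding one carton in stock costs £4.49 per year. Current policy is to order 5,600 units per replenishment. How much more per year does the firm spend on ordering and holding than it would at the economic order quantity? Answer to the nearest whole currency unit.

Extra cost ≈ £2,303 per year

Annual demand D = 151 × 365 = 55,115.
EOQ = √(2DS/H) = √(2 × 55,115 × 418 / 4.49) ≈ 3203.43.
Cost at Q* = (D/Q*)S + (Q*/2)H = √(2DSH) ≈ £14,383.39.
Cost at Q = 5,600: (55,115/5,600)×418 + (5,600/2)×4.49 = £4,113.94 + £12,572.00 = £16,685.94.
Excess = £16,685.94 − £14,383.39 = £2,302.55.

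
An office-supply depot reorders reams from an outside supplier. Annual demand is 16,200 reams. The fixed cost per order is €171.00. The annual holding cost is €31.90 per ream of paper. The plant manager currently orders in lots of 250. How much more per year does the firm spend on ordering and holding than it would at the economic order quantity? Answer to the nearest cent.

EOQ = √(2DS/H) = √(2 × 16,200 × 171 / 31.9) ≈ 416.75.
Cost at Q* = (D/Q*)S + (Q*/2)H = √(2DSH) ≈ €13,294.31.
Cost at Q = 250: (16,200/250)×171 + (250/2)×31.9 = €11,080.80 + €3,987.50 = €15,068.30.
Excess = €15,068.30 − €13,294.31 = €1,773.99.

Extra cost ≈ €1,773.99 per year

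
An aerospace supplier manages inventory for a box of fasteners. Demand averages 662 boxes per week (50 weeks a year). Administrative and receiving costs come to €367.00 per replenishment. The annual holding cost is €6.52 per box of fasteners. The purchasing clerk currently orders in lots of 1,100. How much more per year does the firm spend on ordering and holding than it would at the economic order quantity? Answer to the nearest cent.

Annual demand D = 662 × 50 = 33,100.
EOQ = √(2DS/H) = √(2 × 33,100 × 367 / 6.52) ≈ 1930.36.
Cost at Q* = (D/Q*)S + (Q*/2)H = √(2DSH) ≈ €12,585.94.
Cost at Q = 1,100: (33,100/1,100)×367 + (1,100/2)×6.52 = €11,043.36 + €3,586.00 = €14,629.36.
Excess = €14,629.36 − €12,585.94 = €2,043.42.

Extra cost ≈ €2,043.42 per year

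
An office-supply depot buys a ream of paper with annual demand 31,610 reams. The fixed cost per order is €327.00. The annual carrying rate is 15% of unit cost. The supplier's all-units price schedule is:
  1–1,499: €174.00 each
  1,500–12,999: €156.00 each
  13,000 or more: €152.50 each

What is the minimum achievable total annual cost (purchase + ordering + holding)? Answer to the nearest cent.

TC* ≈ €4,955,600.98

Holding cost per unit per year at price C is H = 0.15·C.
Evaluate total cost at each tier's feasible EOQ or, if the EOQ is below the tier, at the tier's minimum quantity.
EOQ at €174.00 = 890.0 (feasible in tier 1): TC = 31,610×€174.00 + (31,610/890.0)×327 + (890.0/2)×0.15×€174.00 = €5,523,368.51.
EOQ at €156.00 = 939.9 < 1500, so use break Q=1500: TC = 31,610×€156.00 + (31,610/1500.0)×327 + (1500.0/2)×0.15×€156.00 = €4,955,600.98.
EOQ at €152.50 = 950.6 < 13000, so use break Q=13000: TC = 31,610×€152.50 + (31,610/13000.0)×327 + (13000.0/2)×0.15×€152.50 = €4,970,007.61.
Lowest total cost among the candidates is at Q = 1500.0.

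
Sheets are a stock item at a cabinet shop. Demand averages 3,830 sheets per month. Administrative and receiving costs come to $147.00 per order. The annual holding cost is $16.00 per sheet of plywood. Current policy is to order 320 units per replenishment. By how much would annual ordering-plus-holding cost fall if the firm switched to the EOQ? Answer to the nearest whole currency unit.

Extra cost ≈ $8,969 per year

Annual demand D = 3,830 × 12 = 45,960.
EOQ = √(2DS/H) = √(2 × 45,960 × 147 / 16) ≈ 918.97.
Cost at Q* = (D/Q*)S + (Q*/2)H = √(2DSH) ≈ $14,703.60.
Cost at Q = 320: (45,960/320)×147 + (320/2)×16 = $21,112.88 + $2,560.00 = $23,672.88.
Excess = $23,672.88 − $14,703.60 = $8,969.28.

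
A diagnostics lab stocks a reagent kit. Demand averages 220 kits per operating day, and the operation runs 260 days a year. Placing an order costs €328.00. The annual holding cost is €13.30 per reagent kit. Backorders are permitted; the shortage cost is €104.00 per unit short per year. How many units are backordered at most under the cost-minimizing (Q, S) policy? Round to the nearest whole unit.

Annual demand D = 220 × 260 = 57,200.
With planned backorders, Q* = √(2DS/H) · √((H+B)/B).
√(2DS/H) = √(2 × 57,200 × 328 / 13.3) = 1679.671.
√((H+B)/B) = √((13.3+104)/104) = 1.0620.
Q* ≈ 1783.842.
S* = Q* · H/(H+B) = 1783.842 × 13.3/117.3 ≈ 202.260.

S* ≈ 202 kits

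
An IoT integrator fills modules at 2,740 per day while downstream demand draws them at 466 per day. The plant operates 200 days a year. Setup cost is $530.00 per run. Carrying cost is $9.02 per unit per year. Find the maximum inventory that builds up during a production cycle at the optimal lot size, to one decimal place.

Annual demand D = 466 × 200 = 93,200.
Production build-up factor (1 − d/p) = 1 − 466/2,740 = 0.8299.
Q* = √(2DS / (H(1 − d/p))) = √(2 × 93,200 × 530 / (9.02 × 0.8299)).
= √(98,792,000 / 7.4859) ≈ 3632.768.
Maximum inventory = Q*(1 − d/p) = 3632.768 × 0.8299 ≈ 3014.932.

I_max ≈ 3,014.9 modules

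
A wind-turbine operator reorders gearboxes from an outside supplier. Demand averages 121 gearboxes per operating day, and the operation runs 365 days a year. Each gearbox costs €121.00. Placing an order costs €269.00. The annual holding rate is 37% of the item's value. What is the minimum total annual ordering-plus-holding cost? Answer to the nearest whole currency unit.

TC* ≈ €32,615

Annual demand D = 121 × 365 = 44,165.
Holding cost H = 0.37 × €121.00 = €44.7700 per unit per year.
Q* = √(2DS/H) = √(2 × 44,165 × 269 / 44.77) ≈ 728.51.
At the optimum the two cost components are equal, so total cost = 2·(Q*/2)H = Q*·H.
Minimum total = √(2DSH) = √(2 × 44,165 × 269 × 44.77) ≈ 32615.482.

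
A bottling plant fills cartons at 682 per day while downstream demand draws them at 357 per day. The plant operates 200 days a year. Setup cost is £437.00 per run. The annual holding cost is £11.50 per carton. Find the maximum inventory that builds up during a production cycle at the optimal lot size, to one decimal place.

Annual demand D = 357 × 200 = 71,400.
Production build-up factor (1 − d/p) = 1 − 357/682 = 0.4765.
Q* = √(2DS / (H(1 − d/p))) = √(2 × 71,400 × 437 / (11.5 × 0.4765)).
= √(62,403,600 / 5.4802) ≈ 3374.477.
Maximum inventory = Q*(1 − d/p) = 3374.477 × 0.4765 ≈ 1608.072.

I_max ≈ 1,608.1 cartons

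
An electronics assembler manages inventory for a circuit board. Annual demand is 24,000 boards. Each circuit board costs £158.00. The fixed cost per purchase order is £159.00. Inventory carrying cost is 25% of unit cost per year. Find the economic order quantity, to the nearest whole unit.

Holding cost H = 0.25 × £158.00 = £39.5000 per unit per year.
EOQ = √(2DS / H) = √(2 × 24,000 × 159 / 39.5).
= √(7,632,000 / 39.5) = √193,215.1899 ≈ 439.562.

Q* ≈ 440 boards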